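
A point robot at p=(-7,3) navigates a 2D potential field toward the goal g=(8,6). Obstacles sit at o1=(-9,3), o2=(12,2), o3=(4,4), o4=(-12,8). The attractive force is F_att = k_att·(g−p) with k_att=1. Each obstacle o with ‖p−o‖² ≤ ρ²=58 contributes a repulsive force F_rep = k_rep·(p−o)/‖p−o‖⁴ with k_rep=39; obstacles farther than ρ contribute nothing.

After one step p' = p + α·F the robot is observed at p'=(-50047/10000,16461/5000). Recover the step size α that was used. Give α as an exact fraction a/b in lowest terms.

F_att = 1·(g−p) = 1·(15,3) = (15.0000,3.0000)
o1: d²=4 ≤ ρ²=58; F_rep = 39·(2,0)/4² = (4.8750,0.0000)
o2: d²=362 > ρ²=58 → inactive
o3: d²=122 > ρ²=58 → inactive
o4: d²=50 ≤ ρ²=58; F_rep = 39·(5,-5)/50² = (0.0780,-0.0780)
F = F_att + ΣF_rep = (19.9530,2.9220)
Δp = p'−p = (1.9953,0.2922); α = Δx/Fx = (19953/10000) / (19953/1000) = 1/10
check: Δy/Fy = (1461/5000) / (1461/500) = 1/10 ✓

α = 1/10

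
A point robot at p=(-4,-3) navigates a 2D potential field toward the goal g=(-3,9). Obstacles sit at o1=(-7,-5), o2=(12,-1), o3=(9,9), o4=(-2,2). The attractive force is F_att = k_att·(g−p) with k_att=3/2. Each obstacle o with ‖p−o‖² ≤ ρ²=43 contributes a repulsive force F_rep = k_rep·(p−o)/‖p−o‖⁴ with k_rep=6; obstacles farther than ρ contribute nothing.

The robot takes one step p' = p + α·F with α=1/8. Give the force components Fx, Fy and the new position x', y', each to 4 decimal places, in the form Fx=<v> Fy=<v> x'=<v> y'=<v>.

Fx=1.5922 Fy=18.0353 x'=-3.8010 y'=-0.7456

F_att = 3/2·(g−p) = 3/2·(1,12) = (1.5000,18.0000)
o1: d²=13 ≤ ρ²=43; F_rep = 6·(3,2)/13² = (0.1065,0.0710)
o2: d²=260 > ρ²=43 → inactive
o3: d²=313 > ρ²=43 → inactive
o4: d²=29 ≤ ρ²=43; F_rep = 6·(-2,-5)/29² = (-0.0143,-0.0357)
F = F_att + ΣF_rep = (1.5922,18.0353)
p' = p + 1/8·F = (-3.8010,-0.7456)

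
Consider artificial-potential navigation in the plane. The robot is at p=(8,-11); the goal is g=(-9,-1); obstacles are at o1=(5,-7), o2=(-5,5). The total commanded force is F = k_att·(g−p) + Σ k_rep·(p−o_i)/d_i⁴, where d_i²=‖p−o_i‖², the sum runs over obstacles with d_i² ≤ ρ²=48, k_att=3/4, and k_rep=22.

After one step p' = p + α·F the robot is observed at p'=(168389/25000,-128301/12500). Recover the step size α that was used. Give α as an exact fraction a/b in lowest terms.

F_att = 3/4·(g−p) = 3/4·(-17,10) = (-12.7500,7.5000)
o1: d²=25 ≤ ρ²=48; F_rep = 22·(3,-4)/25² = (0.1056,-0.1408)
o2: d²=425 > ρ²=48 → inactive
F = F_att + ΣF_rep = (-12.6444,7.3592)
Δp = p'−p = (-1.2644,0.7359); α = Δx/Fx = (-31611/25000) / (-31611/2500) = 1/10
check: Δy/Fy = (9199/12500) / (9199/1250) = 1/10 ✓

α = 1/10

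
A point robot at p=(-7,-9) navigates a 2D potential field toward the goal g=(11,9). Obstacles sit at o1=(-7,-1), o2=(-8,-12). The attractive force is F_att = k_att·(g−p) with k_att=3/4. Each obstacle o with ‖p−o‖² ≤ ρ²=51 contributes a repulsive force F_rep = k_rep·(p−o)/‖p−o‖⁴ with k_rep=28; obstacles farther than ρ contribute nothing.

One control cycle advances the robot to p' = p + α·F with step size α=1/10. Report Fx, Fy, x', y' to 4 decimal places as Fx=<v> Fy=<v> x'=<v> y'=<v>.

F_att = 3/4·(g−p) = 3/4·(18,18) = (13.5000,13.5000)
o1: d²=64 > ρ²=51 → inactive
o2: d²=10 ≤ ρ²=51; F_rep = 28·(1,3)/10² = (0.2800,0.8400)
F = F_att + ΣF_rep = (13.7800,14.3400)
p' = p + 1/10·F = (-5.6220,-7.5660)

Fx=13.7800 Fy=14.3400 x'=-5.6220 y'=-7.5660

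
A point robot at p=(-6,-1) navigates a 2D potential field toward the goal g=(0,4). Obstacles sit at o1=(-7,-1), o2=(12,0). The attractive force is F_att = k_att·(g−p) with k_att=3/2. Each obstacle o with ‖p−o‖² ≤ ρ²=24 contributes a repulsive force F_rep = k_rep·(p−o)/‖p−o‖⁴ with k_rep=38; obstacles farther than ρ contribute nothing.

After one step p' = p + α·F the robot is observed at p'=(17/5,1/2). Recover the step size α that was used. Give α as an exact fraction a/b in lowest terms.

F_att = 3/2·(g−p) = 3/2·(6,5) = (9.0000,7.5000)
o1: d²=1 ≤ ρ²=24; F_rep = 38·(1,0)/1² = (38.0000,0.0000)
o2: d²=325 > ρ²=24 → inactive
F = F_att + ΣF_rep = (47.0000,7.5000)
Δp = p'−p = (9.4000,1.5000); α = Δx/Fx = (47/5) / (47) = 1/5
check: Δy/Fy = (3/2) / (15/2) = 1/5 ✓

α = 1/5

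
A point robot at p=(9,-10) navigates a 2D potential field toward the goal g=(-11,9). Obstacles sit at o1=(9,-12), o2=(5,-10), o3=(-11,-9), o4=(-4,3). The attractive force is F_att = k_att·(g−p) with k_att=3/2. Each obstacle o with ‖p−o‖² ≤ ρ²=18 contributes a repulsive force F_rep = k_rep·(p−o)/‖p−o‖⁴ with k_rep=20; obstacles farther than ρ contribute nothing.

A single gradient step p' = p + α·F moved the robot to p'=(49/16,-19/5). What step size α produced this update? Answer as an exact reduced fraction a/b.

α = 1/5

F_att = 3/2·(g−p) = 3/2·(-20,19) = (-30.0000,28.5000)
o1: d²=4 ≤ ρ²=18; F_rep = 20·(0,2)/4² = (0.0000,2.5000)
o2: d²=16 ≤ ρ²=18; F_rep = 20·(4,0)/16² = (0.3125,0.0000)
o3: d²=401 > ρ²=18 → inactive
o4: d²=338 > ρ²=18 → inactive
F = F_att + ΣF_rep = (-29.6875,31.0000)
Δp = p'−p = (-5.9375,6.2000); α = Δx/Fx = (-95/16) / (-475/16) = 1/5
check: Δy/Fy = (31/5) / (31) = 1/5 ✓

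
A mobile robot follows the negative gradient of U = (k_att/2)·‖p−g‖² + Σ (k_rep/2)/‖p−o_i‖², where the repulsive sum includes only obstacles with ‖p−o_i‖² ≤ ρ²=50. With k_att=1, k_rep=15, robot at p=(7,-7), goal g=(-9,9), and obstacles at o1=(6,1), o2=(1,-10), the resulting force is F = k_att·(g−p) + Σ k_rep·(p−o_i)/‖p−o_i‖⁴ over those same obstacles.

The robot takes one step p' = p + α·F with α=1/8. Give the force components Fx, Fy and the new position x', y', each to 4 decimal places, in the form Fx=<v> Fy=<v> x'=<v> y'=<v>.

Fx=-15.9556 Fy=16.0222 x'=5.0056 y'=-4.9972

F_att = 1·(g−p) = 1·(-16,16) = (-16.0000,16.0000)
o1: d²=65 > ρ²=50 → inactive
o2: d²=45 ≤ ρ²=50; F_rep = 15·(6,3)/45² = (0.0444,0.0222)
F = F_att + ΣF_rep = (-15.9556,16.0222)
p' = p + 1/8·F = (5.0056,-4.9972)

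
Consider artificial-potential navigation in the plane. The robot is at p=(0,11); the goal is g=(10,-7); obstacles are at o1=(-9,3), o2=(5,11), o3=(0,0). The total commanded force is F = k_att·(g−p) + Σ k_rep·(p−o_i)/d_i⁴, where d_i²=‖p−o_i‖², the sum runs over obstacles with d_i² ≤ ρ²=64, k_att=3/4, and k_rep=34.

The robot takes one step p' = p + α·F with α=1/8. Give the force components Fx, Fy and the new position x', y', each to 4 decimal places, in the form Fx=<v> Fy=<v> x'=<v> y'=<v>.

F_att = 3/4·(g−p) = 3/4·(10,-18) = (7.5000,-13.5000)
o1: d²=145 > ρ²=64 → inactive
o2: d²=25 ≤ ρ²=64; F_rep = 34·(-5,0)/25² = (-0.2720,0.0000)
o3: d²=121 > ρ²=64 → inactive
F = F_att + ΣF_rep = (7.2280,-13.5000)
p' = p + 1/8·F = (0.9035,9.3125)

Fx=7.2280 Fy=-13.5000 x'=0.9035 y'=9.3125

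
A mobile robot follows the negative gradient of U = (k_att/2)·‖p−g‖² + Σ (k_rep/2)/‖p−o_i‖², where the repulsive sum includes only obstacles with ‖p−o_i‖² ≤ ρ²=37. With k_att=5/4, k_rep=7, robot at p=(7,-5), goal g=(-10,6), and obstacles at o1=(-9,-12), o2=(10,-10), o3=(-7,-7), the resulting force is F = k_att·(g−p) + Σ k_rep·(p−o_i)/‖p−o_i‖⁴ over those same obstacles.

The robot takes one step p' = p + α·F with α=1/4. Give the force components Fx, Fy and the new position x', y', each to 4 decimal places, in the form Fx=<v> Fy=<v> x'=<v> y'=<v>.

Fx=-21.2682 Fy=13.7803 x'=1.6830 y'=-1.5549

F_att = 5/4·(g−p) = 5/4·(-17,11) = (-21.2500,13.7500)
o1: d²=305 > ρ²=37 → inactive
o2: d²=34 ≤ ρ²=37; F_rep = 7·(-3,5)/34² = (-0.0182,0.0303)
o3: d²=200 > ρ²=37 → inactive
F = F_att + ΣF_rep = (-21.2682,13.7803)
p' = p + 1/4·F = (1.6830,-1.5549)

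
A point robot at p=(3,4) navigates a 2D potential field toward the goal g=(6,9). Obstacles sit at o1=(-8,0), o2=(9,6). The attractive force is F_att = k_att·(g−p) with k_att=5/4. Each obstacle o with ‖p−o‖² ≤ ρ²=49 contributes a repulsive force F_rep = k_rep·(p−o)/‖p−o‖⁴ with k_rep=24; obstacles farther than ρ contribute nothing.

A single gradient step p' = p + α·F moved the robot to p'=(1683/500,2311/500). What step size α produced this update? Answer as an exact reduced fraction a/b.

F_att = 5/4·(g−p) = 5/4·(3,5) = (3.7500,6.2500)
o1: d²=137 > ρ²=49 → inactive
o2: d²=40 ≤ ρ²=49; F_rep = 24·(-6,-2)/40² = (-0.0900,-0.0300)
F = F_att + ΣF_rep = (3.6600,6.2200)
Δp = p'−p = (0.3660,0.6220); α = Δx/Fx = (183/500) / (183/50) = 1/10
check: Δy/Fy = (311/500) / (311/50) = 1/10 ✓

α = 1/10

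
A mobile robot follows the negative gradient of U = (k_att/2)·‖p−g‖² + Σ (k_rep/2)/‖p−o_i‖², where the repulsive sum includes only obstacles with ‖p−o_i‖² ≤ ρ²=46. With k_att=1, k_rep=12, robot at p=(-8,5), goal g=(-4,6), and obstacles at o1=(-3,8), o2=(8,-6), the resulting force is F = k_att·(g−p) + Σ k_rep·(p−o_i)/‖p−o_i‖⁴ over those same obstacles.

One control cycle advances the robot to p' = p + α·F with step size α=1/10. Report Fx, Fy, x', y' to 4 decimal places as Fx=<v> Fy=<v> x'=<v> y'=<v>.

F_att = 1·(g−p) = 1·(4,1) = (4.0000,1.0000)
o1: d²=34 ≤ ρ²=46; F_rep = 12·(-5,-3)/34² = (-0.0519,-0.0311)
o2: d²=377 > ρ²=46 → inactive
F = F_att + ΣF_rep = (3.9481,0.9689)
p' = p + 1/10·F = (-7.6052,5.0969)

Fx=3.9481 Fy=0.9689 x'=-7.6052 y'=5.0969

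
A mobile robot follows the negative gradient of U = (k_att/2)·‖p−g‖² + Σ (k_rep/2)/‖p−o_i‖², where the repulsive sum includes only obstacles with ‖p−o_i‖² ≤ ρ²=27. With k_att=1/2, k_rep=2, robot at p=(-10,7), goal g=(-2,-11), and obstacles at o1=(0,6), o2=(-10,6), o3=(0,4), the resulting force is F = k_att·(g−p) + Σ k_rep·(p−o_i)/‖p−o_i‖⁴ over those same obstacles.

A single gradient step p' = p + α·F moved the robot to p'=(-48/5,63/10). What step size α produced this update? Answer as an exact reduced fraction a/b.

α = 1/10

F_att = 1/2·(g−p) = 1/2·(8,-18) = (4.0000,-9.0000)
o1: d²=101 > ρ²=27 → inactive
o2: d²=1 ≤ ρ²=27; F_rep = 2·(0,1)/1² = (0.0000,2.0000)
o3: d²=109 > ρ²=27 → inactive
F = F_att + ΣF_rep = (4.0000,-7.0000)
Δp = p'−p = (0.4000,-0.7000); α = Δx/Fx = (2/5) / (4) = 1/10
check: Δy/Fy = (-7/10) / (-7) = 1/10 ✓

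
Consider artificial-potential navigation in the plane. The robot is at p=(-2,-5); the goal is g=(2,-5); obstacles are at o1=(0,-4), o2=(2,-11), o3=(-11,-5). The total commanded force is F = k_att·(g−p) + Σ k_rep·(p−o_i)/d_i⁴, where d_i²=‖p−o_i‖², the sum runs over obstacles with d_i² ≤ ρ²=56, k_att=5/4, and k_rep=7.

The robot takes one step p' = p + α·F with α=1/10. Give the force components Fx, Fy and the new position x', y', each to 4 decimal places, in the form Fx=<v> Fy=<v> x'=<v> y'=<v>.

F_att = 5/4·(g−p) = 5/4·(4,0) = (5.0000,0.0000)
o1: d²=5 ≤ ρ²=56; F_rep = 7·(-2,-1)/5² = (-0.5600,-0.2800)
o2: d²=52 ≤ ρ²=56; F_rep = 7·(-4,6)/52² = (-0.0104,0.0155)
o3: d²=81 > ρ²=56 → inactive
F = F_att + ΣF_rep = (4.4296,-0.2645)
p' = p + 1/10·F = (-1.5570,-5.0264)

Fx=4.4296 Fy=-0.2645 x'=-1.5570 y'=-5.0264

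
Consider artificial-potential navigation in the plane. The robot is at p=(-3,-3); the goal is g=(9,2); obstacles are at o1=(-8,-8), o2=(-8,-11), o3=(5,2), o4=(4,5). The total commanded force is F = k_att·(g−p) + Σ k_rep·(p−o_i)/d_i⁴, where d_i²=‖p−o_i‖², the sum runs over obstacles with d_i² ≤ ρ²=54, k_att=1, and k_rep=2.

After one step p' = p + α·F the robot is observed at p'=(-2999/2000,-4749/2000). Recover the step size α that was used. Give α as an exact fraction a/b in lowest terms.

α = 1/8

F_att = 1·(g−p) = 1·(12,5) = (12.0000,5.0000)
o1: d²=50 ≤ ρ²=54; F_rep = 2·(5,5)/50² = (0.0040,0.0040)
o2: d²=89 > ρ²=54 → inactive
o3: d²=89 > ρ²=54 → inactive
o4: d²=113 > ρ²=54 → inactive
F = F_att + ΣF_rep = (12.0040,5.0040)
Δp = p'−p = (1.5005,0.6255); α = Δx/Fx = (3001/2000) / (3001/250) = 1/8
check: Δy/Fy = (1251/2000) / (1251/250) = 1/8 ✓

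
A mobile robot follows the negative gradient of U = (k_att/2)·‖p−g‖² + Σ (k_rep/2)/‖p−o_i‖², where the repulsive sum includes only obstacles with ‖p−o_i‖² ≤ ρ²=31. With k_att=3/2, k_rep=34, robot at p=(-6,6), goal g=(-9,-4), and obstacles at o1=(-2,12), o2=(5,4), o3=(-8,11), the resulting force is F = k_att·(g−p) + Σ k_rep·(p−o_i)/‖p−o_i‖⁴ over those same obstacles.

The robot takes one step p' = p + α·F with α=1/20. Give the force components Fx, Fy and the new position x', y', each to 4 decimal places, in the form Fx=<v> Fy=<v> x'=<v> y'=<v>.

F_att = 3/2·(g−p) = 3/2·(-3,-10) = (-4.5000,-15.0000)
o1: d²=52 > ρ²=31 → inactive
o2: d²=125 > ρ²=31 → inactive
o3: d²=29 ≤ ρ²=31; F_rep = 34·(2,-5)/29² = (0.0809,-0.2021)
F = F_att + ΣF_rep = (-4.4191,-15.2021)
p' = p + 1/20·F = (-6.2210,5.2399)

Fx=-4.4191 Fy=-15.2021 x'=-6.2210 y'=5.2399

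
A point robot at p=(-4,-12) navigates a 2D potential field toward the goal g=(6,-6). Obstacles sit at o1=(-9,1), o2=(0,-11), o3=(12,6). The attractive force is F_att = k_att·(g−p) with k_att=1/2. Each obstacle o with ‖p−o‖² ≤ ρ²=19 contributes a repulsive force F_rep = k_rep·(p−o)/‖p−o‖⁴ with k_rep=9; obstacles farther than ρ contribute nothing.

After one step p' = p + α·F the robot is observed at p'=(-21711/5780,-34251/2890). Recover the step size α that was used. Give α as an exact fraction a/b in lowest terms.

F_att = 1/2·(g−p) = 1/2·(10,6) = (5.0000,3.0000)
o1: d²=194 > ρ²=19 → inactive
o2: d²=17 ≤ ρ²=19; F_rep = 9·(-4,-1)/17² = (-0.1246,-0.0311)
o3: d²=580 > ρ²=19 → inactive
F = F_att + ΣF_rep = (4.8754,2.9689)
Δp = p'−p = (0.2438,0.1484); α = Δx/Fx = (1409/5780) / (1409/289) = 1/20
check: Δy/Fy = (429/2890) / (858/289) = 1/20 ✓

α = 1/20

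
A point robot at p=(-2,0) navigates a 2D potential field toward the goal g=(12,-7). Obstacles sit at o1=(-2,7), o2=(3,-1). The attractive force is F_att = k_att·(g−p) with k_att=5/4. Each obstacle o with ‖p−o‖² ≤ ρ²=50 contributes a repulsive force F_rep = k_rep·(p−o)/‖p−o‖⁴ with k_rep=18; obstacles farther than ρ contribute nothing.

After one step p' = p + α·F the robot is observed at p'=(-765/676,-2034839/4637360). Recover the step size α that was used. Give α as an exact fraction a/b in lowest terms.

α = 1/20

F_att = 5/4·(g−p) = 5/4·(14,-7) = (17.5000,-8.7500)
o1: d²=49 ≤ ρ²=50; F_rep = 18·(0,-7)/49² = (0.0000,-0.0525)
o2: d²=26 ≤ ρ²=50; F_rep = 18·(-5,1)/26² = (-0.1331,0.0266)
F = F_att + ΣF_rep = (17.3669,-8.7759)
Δp = p'−p = (0.8683,-0.4388); α = Δx/Fx = (587/676) / (2935/169) = 1/20
check: Δy/Fy = (-2034839/4637360) / (-2034839/231868) = 1/20 ✓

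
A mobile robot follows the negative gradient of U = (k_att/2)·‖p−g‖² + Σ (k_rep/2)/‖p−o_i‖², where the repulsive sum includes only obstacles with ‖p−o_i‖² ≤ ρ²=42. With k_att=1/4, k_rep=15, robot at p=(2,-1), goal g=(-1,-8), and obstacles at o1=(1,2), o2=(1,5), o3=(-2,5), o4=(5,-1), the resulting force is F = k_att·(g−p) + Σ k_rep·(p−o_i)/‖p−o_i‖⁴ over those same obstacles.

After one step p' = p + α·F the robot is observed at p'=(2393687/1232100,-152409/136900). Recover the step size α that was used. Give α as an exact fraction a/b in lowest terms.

F_att = 1/4·(g−p) = 1/4·(-3,-7) = (-0.7500,-1.7500)
o1: d²=10 ≤ ρ²=42; F_rep = 15·(1,-3)/10² = (0.1500,-0.4500)
o2: d²=37 ≤ ρ²=42; F_rep = 15·(1,-6)/37² = (0.0110,-0.0657)
o3: d²=52 > ρ²=42 → inactive
o4: d²=9 ≤ ρ²=42; F_rep = 15·(-3,0)/9² = (-0.5556,0.0000)
F = F_att + ΣF_rep = (-1.1446,-2.2657)
Δp = p'−p = (-0.0572,-0.1133); α = Δx/Fx = (-70513/1232100) / (-70513/61605) = 1/20
check: Δy/Fy = (-15509/136900) / (-15509/6845) = 1/20 ✓

α = 1/20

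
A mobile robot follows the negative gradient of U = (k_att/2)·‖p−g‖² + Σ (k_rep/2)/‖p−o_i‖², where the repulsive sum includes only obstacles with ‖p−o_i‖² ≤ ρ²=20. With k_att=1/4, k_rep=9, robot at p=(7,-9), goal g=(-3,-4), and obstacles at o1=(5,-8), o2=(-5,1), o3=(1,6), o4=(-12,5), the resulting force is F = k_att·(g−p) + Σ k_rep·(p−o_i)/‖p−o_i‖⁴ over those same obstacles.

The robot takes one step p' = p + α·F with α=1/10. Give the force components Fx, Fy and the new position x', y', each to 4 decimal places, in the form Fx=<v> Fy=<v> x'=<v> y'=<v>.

Fx=-1.7800 Fy=0.8900 x'=6.8220 y'=-8.9110

F_att = 1/4·(g−p) = 1/4·(-10,5) = (-2.5000,1.2500)
o1: d²=5 ≤ ρ²=20; F_rep = 9·(2,-1)/5² = (0.7200,-0.3600)
o2: d²=244 > ρ²=20 → inactive
o3: d²=261 > ρ²=20 → inactive
o4: d²=557 > ρ²=20 → inactive
F = F_att + ΣF_rep = (-1.7800,0.8900)
p' = p + 1/10·F = (6.8220,-8.9110)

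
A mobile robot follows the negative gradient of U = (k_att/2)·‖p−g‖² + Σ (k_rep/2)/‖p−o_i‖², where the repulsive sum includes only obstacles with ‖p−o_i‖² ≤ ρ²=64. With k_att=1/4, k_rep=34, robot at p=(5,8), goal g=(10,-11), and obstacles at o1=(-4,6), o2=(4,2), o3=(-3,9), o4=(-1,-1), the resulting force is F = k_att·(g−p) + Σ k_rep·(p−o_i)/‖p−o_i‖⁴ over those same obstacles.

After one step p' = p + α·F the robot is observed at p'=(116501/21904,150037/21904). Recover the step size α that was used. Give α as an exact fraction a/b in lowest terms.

F_att = 1/4·(g−p) = 1/4·(5,-19) = (1.2500,-4.7500)
o1: d²=85 > ρ²=64 → inactive
o2: d²=37 ≤ ρ²=64; F_rep = 34·(1,6)/37² = (0.0248,0.1490)
o3: d²=65 > ρ²=64 → inactive
o4: d²=117 > ρ²=64 → inactive
F = F_att + ΣF_rep = (1.2748,-4.6010)
Δp = p'−p = (0.3187,-1.1502); α = Δx/Fx = (6981/21904) / (6981/5476) = 1/4
check: Δy/Fy = (-25195/21904) / (-25195/5476) = 1/4 ✓

α = 1/4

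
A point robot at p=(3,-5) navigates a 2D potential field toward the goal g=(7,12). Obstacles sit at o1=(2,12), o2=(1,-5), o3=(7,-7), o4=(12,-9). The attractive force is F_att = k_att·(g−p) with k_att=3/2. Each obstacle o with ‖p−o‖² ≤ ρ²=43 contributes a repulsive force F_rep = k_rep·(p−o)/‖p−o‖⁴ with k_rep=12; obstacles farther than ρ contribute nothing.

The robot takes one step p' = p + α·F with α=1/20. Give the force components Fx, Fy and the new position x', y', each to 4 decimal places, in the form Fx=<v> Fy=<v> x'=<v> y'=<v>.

F_att = 3/2·(g−p) = 3/2·(4,17) = (6.0000,25.5000)
o1: d²=290 > ρ²=43 → inactive
o2: d²=4 ≤ ρ²=43; F_rep = 12·(2,0)/4² = (1.5000,0.0000)
o3: d²=20 ≤ ρ²=43; F_rep = 12·(-4,2)/20² = (-0.1200,0.0600)
o4: d²=97 > ρ²=43 → inactive
F = F_att + ΣF_rep = (7.3800,25.5600)
p' = p + 1/20·F = (3.3690,-3.7220)

Fx=7.3800 Fy=25.5600 x'=3.3690 y'=-3.7220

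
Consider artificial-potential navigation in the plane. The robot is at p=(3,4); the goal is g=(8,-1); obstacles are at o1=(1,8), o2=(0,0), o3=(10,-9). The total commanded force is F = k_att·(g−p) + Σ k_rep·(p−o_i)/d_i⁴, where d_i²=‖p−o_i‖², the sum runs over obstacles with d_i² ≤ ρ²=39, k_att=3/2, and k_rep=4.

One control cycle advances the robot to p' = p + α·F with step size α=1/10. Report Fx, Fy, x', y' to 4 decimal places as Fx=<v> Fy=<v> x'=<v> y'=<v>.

F_att = 3/2·(g−p) = 3/2·(5,-5) = (7.5000,-7.5000)
o1: d²=20 ≤ ρ²=39; F_rep = 4·(2,-4)/20² = (0.0200,-0.0400)
o2: d²=25 ≤ ρ²=39; F_rep = 4·(3,4)/25² = (0.0192,0.0256)
o3: d²=218 > ρ²=39 → inactive
F = F_att + ΣF_rep = (7.5392,-7.5144)
p' = p + 1/10·F = (3.7539,3.2486)

Fx=7.5392 Fy=-7.5144 x'=3.7539 y'=3.2486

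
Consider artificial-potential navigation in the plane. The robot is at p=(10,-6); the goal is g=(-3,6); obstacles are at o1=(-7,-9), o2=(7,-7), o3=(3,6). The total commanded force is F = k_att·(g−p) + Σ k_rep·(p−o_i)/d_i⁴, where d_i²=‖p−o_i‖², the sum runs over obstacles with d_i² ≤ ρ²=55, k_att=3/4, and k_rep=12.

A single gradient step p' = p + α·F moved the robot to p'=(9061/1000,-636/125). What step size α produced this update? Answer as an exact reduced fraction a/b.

F_att = 3/4·(g−p) = 3/4·(-13,12) = (-9.7500,9.0000)
o1: d²=298 > ρ²=55 → inactive
o2: d²=10 ≤ ρ²=55; F_rep = 12·(3,1)/10² = (0.3600,0.1200)
o3: d²=193 > ρ²=55 → inactive
F = F_att + ΣF_rep = (-9.3900,9.1200)
Δp = p'−p = (-0.9390,0.9120); α = Δx/Fx = (-939/1000) / (-939/100) = 1/10
check: Δy/Fy = (114/125) / (228/25) = 1/10 ✓

α = 1/10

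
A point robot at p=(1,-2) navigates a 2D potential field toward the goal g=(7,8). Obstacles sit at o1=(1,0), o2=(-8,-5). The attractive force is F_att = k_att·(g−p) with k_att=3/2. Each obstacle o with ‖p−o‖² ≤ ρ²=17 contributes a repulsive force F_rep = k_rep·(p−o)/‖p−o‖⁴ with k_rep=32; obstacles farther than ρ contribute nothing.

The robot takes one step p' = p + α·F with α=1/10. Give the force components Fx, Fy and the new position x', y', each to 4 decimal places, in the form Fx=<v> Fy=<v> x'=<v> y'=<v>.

Fx=9.0000 Fy=11.0000 x'=1.9000 y'=-0.9000

F_att = 3/2·(g−p) = 3/2·(6,10) = (9.0000,15.0000)
o1: d²=4 ≤ ρ²=17; F_rep = 32·(0,-2)/4² = (0.0000,-4.0000)
o2: d²=90 > ρ²=17 → inactive
F = F_att + ΣF_rep = (9.0000,11.0000)
p' = p + 1/10·F = (1.9000,-0.9000)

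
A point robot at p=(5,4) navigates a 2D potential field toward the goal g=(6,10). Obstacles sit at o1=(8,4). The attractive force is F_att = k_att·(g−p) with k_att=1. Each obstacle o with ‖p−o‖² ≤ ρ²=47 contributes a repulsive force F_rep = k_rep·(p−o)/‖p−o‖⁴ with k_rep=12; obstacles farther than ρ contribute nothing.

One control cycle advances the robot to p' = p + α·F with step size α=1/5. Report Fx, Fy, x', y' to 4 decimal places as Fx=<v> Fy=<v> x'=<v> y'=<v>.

F_att = 1·(g−p) = 1·(1,6) = (1.0000,6.0000)
o1: d²=9 ≤ ρ²=47; F_rep = 12·(-3,0)/9² = (-0.4444,0.0000)
F = F_att + ΣF_rep = (0.5556,6.0000)
p' = p + 1/5·F = (5.1111,5.2000)

Fx=0.5556 Fy=6.0000 x'=5.1111 y'=5.2000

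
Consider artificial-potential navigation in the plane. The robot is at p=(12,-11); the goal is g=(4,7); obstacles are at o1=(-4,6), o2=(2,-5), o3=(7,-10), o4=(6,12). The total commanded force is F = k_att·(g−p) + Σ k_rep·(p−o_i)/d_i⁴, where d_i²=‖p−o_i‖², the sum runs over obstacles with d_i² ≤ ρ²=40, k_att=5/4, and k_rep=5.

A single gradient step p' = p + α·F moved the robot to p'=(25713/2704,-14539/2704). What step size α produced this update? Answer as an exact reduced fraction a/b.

α = 1/4

F_att = 5/4·(g−p) = 5/4·(-8,18) = (-10.0000,22.5000)
o1: d²=545 > ρ²=40 → inactive
o2: d²=136 > ρ²=40 → inactive
o3: d²=26 ≤ ρ²=40; F_rep = 5·(5,-1)/26² = (0.0370,-0.0074)
o4: d²=565 > ρ²=40 → inactive
F = F_att + ΣF_rep = (-9.9630,22.4926)
Δp = p'−p = (-2.4908,5.6232); α = Δx/Fx = (-6735/2704) / (-6735/676) = 1/4
check: Δy/Fy = (15205/2704) / (15205/676) = 1/4 ✓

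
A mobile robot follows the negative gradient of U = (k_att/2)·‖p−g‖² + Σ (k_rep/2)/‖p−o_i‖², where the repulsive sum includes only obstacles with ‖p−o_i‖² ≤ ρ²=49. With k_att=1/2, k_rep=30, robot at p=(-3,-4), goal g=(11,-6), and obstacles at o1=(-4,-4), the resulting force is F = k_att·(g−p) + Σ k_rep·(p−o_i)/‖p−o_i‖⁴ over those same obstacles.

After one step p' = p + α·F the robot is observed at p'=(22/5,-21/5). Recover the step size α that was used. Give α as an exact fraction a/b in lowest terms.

α = 1/5

F_att = 1/2·(g−p) = 1/2·(14,-2) = (7.0000,-1.0000)
o1: d²=1 ≤ ρ²=49; F_rep = 30·(1,0)/1² = (30.0000,0.0000)
F = F_att + ΣF_rep = (37.0000,-1.0000)
Δp = p'−p = (7.4000,-0.2000); α = Δx/Fx = (37/5) / (37) = 1/5
check: Δy/Fy = (-1/5) / (-1) = 1/5 ✓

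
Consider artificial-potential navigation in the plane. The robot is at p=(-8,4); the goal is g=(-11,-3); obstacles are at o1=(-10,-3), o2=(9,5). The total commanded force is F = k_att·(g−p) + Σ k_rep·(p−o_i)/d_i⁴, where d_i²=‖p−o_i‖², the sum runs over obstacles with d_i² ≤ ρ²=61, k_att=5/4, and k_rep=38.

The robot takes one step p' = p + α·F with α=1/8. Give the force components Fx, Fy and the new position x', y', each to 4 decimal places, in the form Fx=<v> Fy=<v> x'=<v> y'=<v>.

F_att = 5/4·(g−p) = 5/4·(-3,-7) = (-3.7500,-8.7500)
o1: d²=53 ≤ ρ²=61; F_rep = 38·(2,7)/53² = (0.0271,0.0947)
o2: d²=290 > ρ²=61 → inactive
F = F_att + ΣF_rep = (-3.7229,-8.6553)
p' = p + 1/8·F = (-8.4654,2.9181)

Fx=-3.7229 Fy=-8.6553 x'=-8.4654 y'=2.9181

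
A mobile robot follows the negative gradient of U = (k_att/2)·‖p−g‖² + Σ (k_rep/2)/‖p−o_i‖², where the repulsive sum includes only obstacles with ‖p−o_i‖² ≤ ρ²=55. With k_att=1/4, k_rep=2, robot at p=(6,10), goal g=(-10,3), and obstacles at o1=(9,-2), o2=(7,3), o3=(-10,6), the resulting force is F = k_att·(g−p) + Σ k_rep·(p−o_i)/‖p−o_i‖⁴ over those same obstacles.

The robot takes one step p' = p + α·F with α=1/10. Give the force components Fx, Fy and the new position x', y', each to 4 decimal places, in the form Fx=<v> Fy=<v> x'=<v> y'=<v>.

Fx=-4.0008 Fy=-1.7444 x'=5.5999 y'=9.8256

F_att = 1/4·(g−p) = 1/4·(-16,-7) = (-4.0000,-1.7500)
o1: d²=153 > ρ²=55 → inactive
o2: d²=50 ≤ ρ²=55; F_rep = 2·(-1,7)/50² = (-0.0008,0.0056)
o3: d²=272 > ρ²=55 → inactive
F = F_att + ΣF_rep = (-4.0008,-1.7444)
p' = p + 1/10·F = (5.5999,9.8256)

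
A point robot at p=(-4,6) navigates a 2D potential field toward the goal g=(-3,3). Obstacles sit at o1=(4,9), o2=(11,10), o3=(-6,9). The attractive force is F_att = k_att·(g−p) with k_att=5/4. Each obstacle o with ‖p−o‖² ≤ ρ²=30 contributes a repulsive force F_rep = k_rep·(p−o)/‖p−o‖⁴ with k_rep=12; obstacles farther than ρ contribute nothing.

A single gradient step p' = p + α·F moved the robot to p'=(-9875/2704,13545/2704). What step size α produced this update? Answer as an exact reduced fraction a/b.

α = 1/4

F_att = 5/4·(g−p) = 5/4·(1,-3) = (1.2500,-3.7500)
o1: d²=73 > ρ²=30 → inactive
o2: d²=241 > ρ²=30 → inactive
o3: d²=13 ≤ ρ²=30; F_rep = 12·(2,-3)/13² = (0.1420,-0.2130)
F = F_att + ΣF_rep = (1.3920,-3.9630)
Δp = p'−p = (0.3480,-0.9908); α = Δx/Fx = (941/2704) / (941/676) = 1/4
check: Δy/Fy = (-2679/2704) / (-2679/676) = 1/4 ✓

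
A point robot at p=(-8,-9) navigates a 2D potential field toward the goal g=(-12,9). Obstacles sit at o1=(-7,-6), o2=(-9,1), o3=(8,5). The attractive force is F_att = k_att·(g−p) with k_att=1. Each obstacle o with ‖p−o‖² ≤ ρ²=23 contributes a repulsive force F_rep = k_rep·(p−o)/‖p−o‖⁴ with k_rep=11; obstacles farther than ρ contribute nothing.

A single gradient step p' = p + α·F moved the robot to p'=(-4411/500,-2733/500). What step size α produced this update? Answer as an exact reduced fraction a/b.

α = 1/5

F_att = 1·(g−p) = 1·(-4,18) = (-4.0000,18.0000)
o1: d²=10 ≤ ρ²=23; F_rep = 11·(-1,-3)/10² = (-0.1100,-0.3300)
o2: d²=101 > ρ²=23 → inactive
o3: d²=452 > ρ²=23 → inactive
F = F_att + ΣF_rep = (-4.1100,17.6700)
Δp = p'−p = (-0.8220,3.5340); α = Δx/Fx = (-411/500) / (-411/100) = 1/5
check: Δy/Fy = (1767/500) / (1767/100) = 1/5 ✓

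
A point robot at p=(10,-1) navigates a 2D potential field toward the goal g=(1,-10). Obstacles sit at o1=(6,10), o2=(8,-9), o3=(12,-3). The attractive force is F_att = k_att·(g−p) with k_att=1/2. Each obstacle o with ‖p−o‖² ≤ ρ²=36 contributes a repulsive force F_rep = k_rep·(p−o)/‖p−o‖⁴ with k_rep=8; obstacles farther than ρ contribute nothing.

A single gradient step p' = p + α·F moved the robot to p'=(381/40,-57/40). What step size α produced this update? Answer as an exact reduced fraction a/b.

α = 1/10

F_att = 1/2·(g−p) = 1/2·(-9,-9) = (-4.5000,-4.5000)
o1: d²=137 > ρ²=36 → inactive
o2: d²=68 > ρ²=36 → inactive
o3: d²=8 ≤ ρ²=36; F_rep = 8·(-2,2)/8² = (-0.2500,0.2500)
F = F_att + ΣF_rep = (-4.7500,-4.2500)
Δp = p'−p = (-0.4750,-0.4250); α = Δx/Fx = (-19/40) / (-19/4) = 1/10
check: Δy/Fy = (-17/40) / (-17/4) = 1/10 ✓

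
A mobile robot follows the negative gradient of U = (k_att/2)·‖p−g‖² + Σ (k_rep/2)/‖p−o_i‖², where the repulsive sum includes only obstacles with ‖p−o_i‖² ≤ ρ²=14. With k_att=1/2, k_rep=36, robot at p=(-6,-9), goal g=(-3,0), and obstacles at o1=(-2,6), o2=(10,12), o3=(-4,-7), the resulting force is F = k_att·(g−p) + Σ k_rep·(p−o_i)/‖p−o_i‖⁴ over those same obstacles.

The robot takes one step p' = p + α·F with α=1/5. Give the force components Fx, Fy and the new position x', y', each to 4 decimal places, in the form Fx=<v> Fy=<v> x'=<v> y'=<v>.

F_att = 1/2·(g−p) = 1/2·(3,9) = (1.5000,4.5000)
o1: d²=241 > ρ²=14 → inactive
o2: d²=697 > ρ²=14 → inactive
o3: d²=8 ≤ ρ²=14; F_rep = 36·(-2,-2)/8² = (-1.1250,-1.1250)
F = F_att + ΣF_rep = (0.3750,3.3750)
p' = p + 1/5·F = (-5.9250,-8.3250)

Fx=0.3750 Fy=3.3750 x'=-5.9250 y'=-8.3250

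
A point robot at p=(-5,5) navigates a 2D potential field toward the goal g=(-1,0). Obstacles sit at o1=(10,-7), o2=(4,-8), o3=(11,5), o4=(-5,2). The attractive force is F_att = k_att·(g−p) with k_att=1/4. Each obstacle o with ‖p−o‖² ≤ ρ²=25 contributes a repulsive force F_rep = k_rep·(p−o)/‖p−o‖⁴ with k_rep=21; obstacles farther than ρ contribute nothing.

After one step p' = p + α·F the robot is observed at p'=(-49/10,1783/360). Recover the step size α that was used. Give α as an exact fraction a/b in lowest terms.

α = 1/10

F_att = 1/4·(g−p) = 1/4·(4,-5) = (1.0000,-1.2500)
o1: d²=369 > ρ²=25 → inactive
o2: d²=250 > ρ²=25 → inactive
o3: d²=256 > ρ²=25 → inactive
o4: d²=9 ≤ ρ²=25; F_rep = 21·(0,3)/9² = (0.0000,0.7778)
F = F_att + ΣF_rep = (1.0000,-0.4722)
Δp = p'−p = (0.1000,-0.0472); α = Δx/Fx = (1/10) / (1) = 1/10
check: Δy/Fy = (-17/360) / (-17/36) = 1/10 ✓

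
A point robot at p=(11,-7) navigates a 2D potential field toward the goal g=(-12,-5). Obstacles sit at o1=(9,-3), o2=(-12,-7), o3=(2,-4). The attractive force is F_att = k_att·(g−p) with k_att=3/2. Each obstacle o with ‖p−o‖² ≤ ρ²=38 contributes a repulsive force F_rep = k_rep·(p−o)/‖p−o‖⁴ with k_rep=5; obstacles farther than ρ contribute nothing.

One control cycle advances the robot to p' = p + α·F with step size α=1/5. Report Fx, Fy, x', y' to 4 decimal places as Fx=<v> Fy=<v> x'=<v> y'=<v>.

F_att = 3/2·(g−p) = 3/2·(-23,2) = (-34.5000,3.0000)
o1: d²=20 ≤ ρ²=38; F_rep = 5·(2,-4)/20² = (0.0250,-0.0500)
o2: d²=529 > ρ²=38 → inactive
o3: d²=90 > ρ²=38 → inactive
F = F_att + ΣF_rep = (-34.4750,2.9500)
p' = p + 1/5·F = (4.1050,-6.4100)

Fx=-34.4750 Fy=2.9500 x'=4.1050 y'=-6.4100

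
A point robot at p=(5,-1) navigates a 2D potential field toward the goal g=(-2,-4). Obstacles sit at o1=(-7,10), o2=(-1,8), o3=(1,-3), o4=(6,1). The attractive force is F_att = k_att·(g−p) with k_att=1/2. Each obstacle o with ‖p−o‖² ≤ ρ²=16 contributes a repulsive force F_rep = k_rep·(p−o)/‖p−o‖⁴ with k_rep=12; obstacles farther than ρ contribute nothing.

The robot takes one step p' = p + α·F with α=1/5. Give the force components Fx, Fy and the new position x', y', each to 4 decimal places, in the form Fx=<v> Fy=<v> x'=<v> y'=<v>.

Fx=-3.9800 Fy=-2.4600 x'=4.2040 y'=-1.4920

F_att = 1/2·(g−p) = 1/2·(-7,-3) = (-3.5000,-1.5000)
o1: d²=265 > ρ²=16 → inactive
o2: d²=117 > ρ²=16 → inactive
o3: d²=20 > ρ²=16 → inactive
o4: d²=5 ≤ ρ²=16; F_rep = 12·(-1,-2)/5² = (-0.4800,-0.9600)
F = F_att + ΣF_rep = (-3.9800,-2.4600)
p' = p + 1/5·F = (4.2040,-1.4920)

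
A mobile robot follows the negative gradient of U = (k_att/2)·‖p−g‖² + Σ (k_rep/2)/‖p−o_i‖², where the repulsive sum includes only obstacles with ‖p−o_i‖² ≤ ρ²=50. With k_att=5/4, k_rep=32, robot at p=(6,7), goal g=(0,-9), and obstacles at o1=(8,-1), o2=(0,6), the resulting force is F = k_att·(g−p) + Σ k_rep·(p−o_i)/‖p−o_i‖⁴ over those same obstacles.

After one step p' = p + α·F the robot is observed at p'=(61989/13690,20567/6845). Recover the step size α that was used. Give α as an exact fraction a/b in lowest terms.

F_att = 5/4·(g−p) = 5/4·(-6,-16) = (-7.5000,-20.0000)
o1: d²=68 > ρ²=50 → inactive
o2: d²=37 ≤ ρ²=50; F_rep = 32·(6,1)/37² = (0.1402,0.0234)
F = F_att + ΣF_rep = (-7.3598,-19.9766)
Δp = p'−p = (-1.4720,-3.9953); α = Δx/Fx = (-20151/13690) / (-20151/2738) = 1/5
check: Δy/Fy = (-27348/6845) / (-27348/1369) = 1/5 ✓

α = 1/5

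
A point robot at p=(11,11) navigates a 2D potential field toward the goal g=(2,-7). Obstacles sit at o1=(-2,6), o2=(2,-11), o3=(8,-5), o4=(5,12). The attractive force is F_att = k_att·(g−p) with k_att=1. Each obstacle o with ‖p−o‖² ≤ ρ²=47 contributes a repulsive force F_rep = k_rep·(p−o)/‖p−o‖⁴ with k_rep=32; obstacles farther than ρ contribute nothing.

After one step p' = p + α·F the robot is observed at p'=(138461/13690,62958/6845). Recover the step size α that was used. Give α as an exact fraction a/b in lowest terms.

F_att = 1·(g−p) = 1·(-9,-18) = (-9.0000,-18.0000)
o1: d²=194 > ρ²=47 → inactive
o2: d²=565 > ρ²=47 → inactive
o3: d²=265 > ρ²=47 → inactive
o4: d²=37 ≤ ρ²=47; F_rep = 32·(6,-1)/37² = (0.1402,-0.0234)
F = F_att + ΣF_rep = (-8.8598,-18.0234)
Δp = p'−p = (-0.8860,-1.8023); α = Δx/Fx = (-12129/13690) / (-12129/1369) = 1/10
check: Δy/Fy = (-12337/6845) / (-24674/1369) = 1/10 ✓

α = 1/10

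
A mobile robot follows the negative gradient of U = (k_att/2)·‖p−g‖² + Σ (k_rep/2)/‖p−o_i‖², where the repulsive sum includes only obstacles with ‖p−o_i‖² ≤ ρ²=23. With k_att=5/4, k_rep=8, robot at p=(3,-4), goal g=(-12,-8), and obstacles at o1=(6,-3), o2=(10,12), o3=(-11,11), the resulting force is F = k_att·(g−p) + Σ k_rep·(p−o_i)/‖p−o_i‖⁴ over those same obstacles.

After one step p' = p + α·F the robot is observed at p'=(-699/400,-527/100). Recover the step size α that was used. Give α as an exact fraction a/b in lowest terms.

F_att = 5/4·(g−p) = 5/4·(-15,-4) = (-18.7500,-5.0000)
o1: d²=10 ≤ ρ²=23; F_rep = 8·(-3,-1)/10² = (-0.2400,-0.0800)
o2: d²=305 > ρ²=23 → inactive
o3: d²=421 > ρ²=23 → inactive
F = F_att + ΣF_rep = (-18.9900,-5.0800)
Δp = p'−p = (-4.7475,-1.2700); α = Δx/Fx = (-1899/400) / (-1899/100) = 1/4
check: Δy/Fy = (-127/100) / (-127/25) = 1/4 ✓

α = 1/4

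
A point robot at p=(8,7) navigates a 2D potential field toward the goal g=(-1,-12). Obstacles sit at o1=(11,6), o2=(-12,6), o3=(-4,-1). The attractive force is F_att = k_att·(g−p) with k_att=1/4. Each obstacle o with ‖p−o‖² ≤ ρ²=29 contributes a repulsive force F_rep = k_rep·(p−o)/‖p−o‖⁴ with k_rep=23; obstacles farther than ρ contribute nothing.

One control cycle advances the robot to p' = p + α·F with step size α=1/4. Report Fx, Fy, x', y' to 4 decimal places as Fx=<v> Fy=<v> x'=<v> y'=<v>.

Fx=-2.9400 Fy=-4.5200 x'=7.2650 y'=5.8700

F_att = 1/4·(g−p) = 1/4·(-9,-19) = (-2.2500,-4.7500)
o1: d²=10 ≤ ρ²=29; F_rep = 23·(-3,1)/10² = (-0.6900,0.2300)
o2: d²=401 > ρ²=29 → inactive
o3: d²=208 > ρ²=29 → inactive
F = F_att + ΣF_rep = (-2.9400,-4.5200)
p' = p + 1/4·F = (7.2650,5.8700)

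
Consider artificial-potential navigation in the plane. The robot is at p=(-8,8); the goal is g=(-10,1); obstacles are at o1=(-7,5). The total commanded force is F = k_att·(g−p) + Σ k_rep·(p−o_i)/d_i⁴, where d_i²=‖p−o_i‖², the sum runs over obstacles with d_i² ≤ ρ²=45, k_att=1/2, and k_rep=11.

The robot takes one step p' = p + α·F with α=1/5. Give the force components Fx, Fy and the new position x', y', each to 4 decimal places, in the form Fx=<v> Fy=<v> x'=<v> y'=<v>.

Fx=-1.1100 Fy=-3.1700 x'=-8.2220 y'=7.3660

F_att = 1/2·(g−p) = 1/2·(-2,-7) = (-1.0000,-3.5000)
o1: d²=10 ≤ ρ²=45; F_rep = 11·(-1,3)/10² = (-0.1100,0.3300)
F = F_att + ΣF_rep = (-1.1100,-3.1700)
p' = p + 1/5·F = (-8.2220,7.3660)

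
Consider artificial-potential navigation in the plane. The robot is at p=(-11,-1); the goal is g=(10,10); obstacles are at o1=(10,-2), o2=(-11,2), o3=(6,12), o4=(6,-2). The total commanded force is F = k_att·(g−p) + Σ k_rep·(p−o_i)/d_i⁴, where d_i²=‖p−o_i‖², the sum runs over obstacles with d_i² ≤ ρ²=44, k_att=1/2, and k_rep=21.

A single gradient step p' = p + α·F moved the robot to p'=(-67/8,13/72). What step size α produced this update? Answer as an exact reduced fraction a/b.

F_att = 1/2·(g−p) = 1/2·(21,11) = (10.5000,5.5000)
o1: d²=442 > ρ²=44 → inactive
o2: d²=9 ≤ ρ²=44; F_rep = 21·(0,-3)/9² = (0.0000,-0.7778)
o3: d²=458 > ρ²=44 → inactive
o4: d²=290 > ρ²=44 → inactive
F = F_att + ΣF_rep = (10.5000,4.7222)
Δp = p'−p = (2.6250,1.1806); α = Δx/Fx = (21/8) / (21/2) = 1/4
check: Δy/Fy = (85/72) / (85/18) = 1/4 ✓

α = 1/4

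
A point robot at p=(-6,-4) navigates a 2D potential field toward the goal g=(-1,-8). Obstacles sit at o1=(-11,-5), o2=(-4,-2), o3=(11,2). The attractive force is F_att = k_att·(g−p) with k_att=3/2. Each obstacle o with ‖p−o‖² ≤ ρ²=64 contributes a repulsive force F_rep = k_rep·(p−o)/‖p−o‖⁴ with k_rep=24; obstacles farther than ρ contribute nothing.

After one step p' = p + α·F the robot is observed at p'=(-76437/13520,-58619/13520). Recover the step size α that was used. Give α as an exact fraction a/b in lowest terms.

F_att = 3/2·(g−p) = 3/2·(5,-4) = (7.5000,-6.0000)
o1: d²=26 ≤ ρ²=64; F_rep = 24·(5,1)/26² = (0.1775,0.0355)
o2: d²=8 ≤ ρ²=64; F_rep = 24·(-2,-2)/8² = (-0.7500,-0.7500)
o3: d²=325 > ρ²=64 → inactive
F = F_att + ΣF_rep = (6.9275,-6.7145)
Δp = p'−p = (0.3464,-0.3357); α = Δx/Fx = (4683/13520) / (4683/676) = 1/20
check: Δy/Fy = (-4539/13520) / (-4539/676) = 1/20 ✓

α = 1/20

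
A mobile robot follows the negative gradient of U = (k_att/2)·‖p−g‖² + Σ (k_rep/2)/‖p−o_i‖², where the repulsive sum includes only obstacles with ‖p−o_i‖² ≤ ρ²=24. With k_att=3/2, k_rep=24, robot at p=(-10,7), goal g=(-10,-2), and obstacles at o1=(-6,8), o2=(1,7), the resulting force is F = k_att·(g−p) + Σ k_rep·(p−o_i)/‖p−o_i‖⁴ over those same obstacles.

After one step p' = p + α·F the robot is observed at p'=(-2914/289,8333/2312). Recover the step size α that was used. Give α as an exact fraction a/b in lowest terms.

α = 1/4

F_att = 3/2·(g−p) = 3/2·(0,-9) = (0.0000,-13.5000)
o1: d²=17 ≤ ρ²=24; F_rep = 24·(-4,-1)/17² = (-0.3322,-0.0830)
o2: d²=121 > ρ²=24 → inactive
F = F_att + ΣF_rep = (-0.3322,-13.5830)
Δp = p'−p = (-0.0830,-3.3958); α = Δx/Fx = (-24/289) / (-96/289) = 1/4
check: Δy/Fy = (-7851/2312) / (-7851/578) = 1/4 ✓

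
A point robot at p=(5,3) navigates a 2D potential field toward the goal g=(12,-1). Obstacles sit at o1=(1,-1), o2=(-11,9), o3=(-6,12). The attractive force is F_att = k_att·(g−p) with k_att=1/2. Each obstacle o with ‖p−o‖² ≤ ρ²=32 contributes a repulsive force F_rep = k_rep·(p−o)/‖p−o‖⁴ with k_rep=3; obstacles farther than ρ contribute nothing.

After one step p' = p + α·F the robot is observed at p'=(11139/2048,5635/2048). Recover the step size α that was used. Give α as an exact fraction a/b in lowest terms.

F_att = 1/2·(g−p) = 1/2·(7,-4) = (3.5000,-2.0000)
o1: d²=32 ≤ ρ²=32; F_rep = 3·(4,4)/32² = (0.0117,0.0117)
o2: d²=292 > ρ²=32 → inactive
o3: d²=202 > ρ²=32 → inactive
F = F_att + ΣF_rep = (3.5117,-1.9883)
Δp = p'−p = (0.4390,-0.2485); α = Δx/Fx = (899/2048) / (899/256) = 1/8
check: Δy/Fy = (-509/2048) / (-509/256) = 1/8 ✓

α = 1/8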